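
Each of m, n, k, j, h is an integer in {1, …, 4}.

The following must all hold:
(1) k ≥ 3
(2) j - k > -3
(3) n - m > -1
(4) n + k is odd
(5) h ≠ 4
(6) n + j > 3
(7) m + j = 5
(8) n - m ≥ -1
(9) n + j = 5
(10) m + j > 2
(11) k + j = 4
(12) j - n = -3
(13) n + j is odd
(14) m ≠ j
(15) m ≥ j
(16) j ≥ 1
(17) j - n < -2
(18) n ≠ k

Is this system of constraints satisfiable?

Try m = 4, n = 4, k = 3, j = 1, h = 2.
Check constraint 2: j - k = -2; constraint 3: n - m = 0. The remaining constraints are straightforward to verify.

Satisfiable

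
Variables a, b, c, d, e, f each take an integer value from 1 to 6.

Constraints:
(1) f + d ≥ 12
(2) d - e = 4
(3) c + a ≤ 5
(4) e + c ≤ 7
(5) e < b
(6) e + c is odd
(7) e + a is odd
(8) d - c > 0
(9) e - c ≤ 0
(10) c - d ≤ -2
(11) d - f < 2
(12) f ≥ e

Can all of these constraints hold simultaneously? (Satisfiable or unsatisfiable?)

Take a = 1, b = 4, c = 3, d = 6, e = 2, f = 6. Then constraint 1: f + d = 12; constraint 2: d - e = 4; constraint 3: c + a = 4, and every other listed constraint is also met.

Satisfiable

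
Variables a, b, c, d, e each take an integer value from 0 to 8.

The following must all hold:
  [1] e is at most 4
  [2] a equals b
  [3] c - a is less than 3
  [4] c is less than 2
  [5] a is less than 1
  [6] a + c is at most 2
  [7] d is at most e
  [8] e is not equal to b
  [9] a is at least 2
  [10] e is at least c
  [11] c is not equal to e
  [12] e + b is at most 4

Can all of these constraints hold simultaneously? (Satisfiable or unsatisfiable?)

Unsatisfiable

From constraint 9: a ≥ 2. From constraint 5: a ≤ 0. But 0 < 2, so no value of a works.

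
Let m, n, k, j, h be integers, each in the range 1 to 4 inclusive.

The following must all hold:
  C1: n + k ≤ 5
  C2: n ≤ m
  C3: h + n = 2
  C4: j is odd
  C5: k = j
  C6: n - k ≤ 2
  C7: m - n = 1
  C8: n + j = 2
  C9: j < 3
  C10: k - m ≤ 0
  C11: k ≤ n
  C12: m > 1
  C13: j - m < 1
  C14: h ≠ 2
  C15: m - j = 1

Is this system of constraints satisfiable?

Satisfiable

The assignment m = 2, n = 1, k = 1, j = 1, h = 1 works:
  constraint 1 holds since n + k = 2.
  constraint 3 holds since h + n = 2.
The rest check out directly.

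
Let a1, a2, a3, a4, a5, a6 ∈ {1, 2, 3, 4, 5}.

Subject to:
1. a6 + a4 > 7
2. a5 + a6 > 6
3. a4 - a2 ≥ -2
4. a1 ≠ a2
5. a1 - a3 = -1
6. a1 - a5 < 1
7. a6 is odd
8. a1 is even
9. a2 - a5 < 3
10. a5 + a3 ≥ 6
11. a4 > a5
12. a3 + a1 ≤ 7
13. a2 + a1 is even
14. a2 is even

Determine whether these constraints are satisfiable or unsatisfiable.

Take a1 = 2, a2 = 4, a3 = 3, a4 = 5, a5 = 4, a6 = 5. Then constraint 1: a6 + a4 = 10; constraint 2: a5 + a6 = 9; constraint 3: a4 - a2 = 1, and every other listed constraint is also met.

Satisfiable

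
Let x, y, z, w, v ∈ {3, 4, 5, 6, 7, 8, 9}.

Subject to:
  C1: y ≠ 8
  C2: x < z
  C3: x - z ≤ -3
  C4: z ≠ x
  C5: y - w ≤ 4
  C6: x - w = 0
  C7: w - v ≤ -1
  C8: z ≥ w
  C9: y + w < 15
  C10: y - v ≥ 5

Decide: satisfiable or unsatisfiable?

Constraints 5, 7, and 10 give v − w ≥ 1, w − y ≥ -4, y − v ≥ 5.
Adding all 3 inequalities: the left sides telescope to 0, and the right sides sum to 1 + (-4) + 5 = 2. So 0 ≥ 2, which is false.

Unsatisfiable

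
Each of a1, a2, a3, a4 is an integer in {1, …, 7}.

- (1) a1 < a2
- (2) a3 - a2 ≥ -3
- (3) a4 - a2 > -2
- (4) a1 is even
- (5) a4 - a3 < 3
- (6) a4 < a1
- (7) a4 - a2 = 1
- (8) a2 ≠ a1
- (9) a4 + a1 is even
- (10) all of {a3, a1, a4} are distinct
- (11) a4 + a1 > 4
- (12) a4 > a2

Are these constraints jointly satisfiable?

Unsatisfiable

Constraints 1, 6, and 12 give a1 < a2, a2 < a4, a4 < a1. Chaining: a1 < a2 < a4 < a1, which forces a1 < a1 — impossible.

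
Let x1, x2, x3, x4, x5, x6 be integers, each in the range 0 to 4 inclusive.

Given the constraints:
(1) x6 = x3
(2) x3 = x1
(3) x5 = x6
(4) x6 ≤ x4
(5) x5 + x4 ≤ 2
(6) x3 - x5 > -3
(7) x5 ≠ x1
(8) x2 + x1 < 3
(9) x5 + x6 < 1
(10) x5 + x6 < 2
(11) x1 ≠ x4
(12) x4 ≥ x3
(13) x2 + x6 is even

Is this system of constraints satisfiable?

From constraints 1, 2, and 3, x5 = x6 = x3 = x1, so x5 = x1. But constraint 7 says x5 ≠ x1. Contradiction.

Unsatisfiable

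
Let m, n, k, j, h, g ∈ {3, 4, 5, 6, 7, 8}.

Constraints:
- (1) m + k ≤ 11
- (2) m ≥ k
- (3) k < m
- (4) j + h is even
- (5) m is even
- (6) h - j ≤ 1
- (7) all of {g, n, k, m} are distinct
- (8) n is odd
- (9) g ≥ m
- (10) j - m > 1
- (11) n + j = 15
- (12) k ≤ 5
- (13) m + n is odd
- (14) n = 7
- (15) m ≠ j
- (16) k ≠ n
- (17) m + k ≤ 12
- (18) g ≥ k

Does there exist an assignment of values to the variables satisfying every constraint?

Satisfiable

The assignment m = 6, n = 7, k = 3, j = 8, h = 8, g = 8 works:
  constraint 1 holds since m + k = 9.
  constraint 6 holds since h - j = 0.
The rest check out directly.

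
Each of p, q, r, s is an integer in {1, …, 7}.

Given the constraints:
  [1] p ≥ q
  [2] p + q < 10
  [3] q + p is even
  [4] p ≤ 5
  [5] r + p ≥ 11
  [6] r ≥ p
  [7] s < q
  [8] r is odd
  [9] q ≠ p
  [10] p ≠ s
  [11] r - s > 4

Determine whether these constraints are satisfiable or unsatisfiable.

Setting (p, q, r, s) = (5, 3, 7, 1) satisfies everything: constraint 2: p + q = 8; constraint 5: r + p = 12; constraint 11: r - s = 6, and the others follow.

Satisfiable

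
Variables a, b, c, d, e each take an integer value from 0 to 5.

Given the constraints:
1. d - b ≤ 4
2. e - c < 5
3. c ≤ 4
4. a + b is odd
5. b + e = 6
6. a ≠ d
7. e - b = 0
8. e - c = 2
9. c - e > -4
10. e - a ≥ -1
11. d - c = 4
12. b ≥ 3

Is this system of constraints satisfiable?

Satisfiable

Take a = 4, b = 3, c = 1, d = 5, e = 3. Then constraint 1: d - b = 2; constraint 2: e - c = 2; constraint 5: b + e = 6, and every other listed constraint is also met.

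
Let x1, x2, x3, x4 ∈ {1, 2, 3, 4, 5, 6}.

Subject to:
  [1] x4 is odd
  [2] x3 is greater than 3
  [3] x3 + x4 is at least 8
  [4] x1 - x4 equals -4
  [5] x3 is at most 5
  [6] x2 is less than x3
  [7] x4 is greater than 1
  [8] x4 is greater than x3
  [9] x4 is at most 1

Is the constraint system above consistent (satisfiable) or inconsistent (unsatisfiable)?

From constraint 5: x3 ≤ 5. From constraint 9: x4 ≤ 1. Hence x3 + x4 ≤ 6. But constraint 3 requires x3 + x4 ≥ 8, and 8 > 6. Contradiction.

Unsatisfiable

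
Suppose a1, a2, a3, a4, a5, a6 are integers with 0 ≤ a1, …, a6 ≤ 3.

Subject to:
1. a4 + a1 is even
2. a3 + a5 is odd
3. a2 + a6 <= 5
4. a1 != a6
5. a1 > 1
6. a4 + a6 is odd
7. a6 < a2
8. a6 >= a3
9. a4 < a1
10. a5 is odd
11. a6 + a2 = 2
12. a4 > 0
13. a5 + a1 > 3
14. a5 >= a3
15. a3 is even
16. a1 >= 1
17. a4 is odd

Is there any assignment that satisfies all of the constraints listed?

Take a1 = 3, a2 = 2, a3 = 0, a4 = 1, a5 = 1, a6 = 0. Then constraint 3: a2 + a6 = 2; constraint 11: a6 + a2 = 2, and every other listed constraint is also met.

Satisfiable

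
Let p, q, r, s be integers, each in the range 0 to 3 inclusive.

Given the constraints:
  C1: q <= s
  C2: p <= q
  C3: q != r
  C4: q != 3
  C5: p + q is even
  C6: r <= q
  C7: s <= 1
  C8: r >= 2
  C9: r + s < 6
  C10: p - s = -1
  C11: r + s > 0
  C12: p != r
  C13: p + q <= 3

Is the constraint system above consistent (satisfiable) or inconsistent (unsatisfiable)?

From constraints 6 and 8: q ≥ r and r ≥ 2, so q ≥ 2. From constraints 1 and 7: q ≤ s and s ≤ 1, so q ≤ 1. But 1 < 2, so no value of q works.

Unsatisfiable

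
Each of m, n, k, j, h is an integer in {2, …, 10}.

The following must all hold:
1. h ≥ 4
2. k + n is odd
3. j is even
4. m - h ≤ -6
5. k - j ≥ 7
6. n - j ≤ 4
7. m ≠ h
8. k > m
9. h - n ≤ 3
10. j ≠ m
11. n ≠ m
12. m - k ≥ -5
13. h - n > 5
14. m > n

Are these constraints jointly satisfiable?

Constraints 4, 5, 6, 9, and 12 give j − n ≥ -4, n − h ≥ -3, h − m ≥ 6, m − k ≥ -5, k − j ≥ 7.
Adding all 5 inequalities: the left sides telescope to 0, and the right sides sum to (-4) + (-3) + 6 + (-5) + 7 = 1. So 0 ≥ 1, which is false.

Unsatisfiable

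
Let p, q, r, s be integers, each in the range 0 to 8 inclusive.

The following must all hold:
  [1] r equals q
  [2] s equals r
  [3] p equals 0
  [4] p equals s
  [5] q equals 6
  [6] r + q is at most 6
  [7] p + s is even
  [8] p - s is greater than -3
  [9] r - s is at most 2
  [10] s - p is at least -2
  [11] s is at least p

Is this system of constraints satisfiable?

Constraint 3 fixes p = 0 and constraint 5 fixes q = 6. Constraints 1, 2, and 4 give p = s = r = q, so p = q. But 0 ≠ 6 — contradiction.

Unsatisfiable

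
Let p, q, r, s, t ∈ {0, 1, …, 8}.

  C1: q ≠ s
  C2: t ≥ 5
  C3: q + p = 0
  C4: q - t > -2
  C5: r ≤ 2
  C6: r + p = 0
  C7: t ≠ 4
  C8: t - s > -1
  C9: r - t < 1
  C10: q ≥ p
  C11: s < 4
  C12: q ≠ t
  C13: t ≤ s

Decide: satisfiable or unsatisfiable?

From constraints 2 and 13: s ≥ t and t ≥ 5, so s ≥ 5. From constraint 11: s ≤ 3. But 3 < 5, so no value of s works.

Unsatisfiable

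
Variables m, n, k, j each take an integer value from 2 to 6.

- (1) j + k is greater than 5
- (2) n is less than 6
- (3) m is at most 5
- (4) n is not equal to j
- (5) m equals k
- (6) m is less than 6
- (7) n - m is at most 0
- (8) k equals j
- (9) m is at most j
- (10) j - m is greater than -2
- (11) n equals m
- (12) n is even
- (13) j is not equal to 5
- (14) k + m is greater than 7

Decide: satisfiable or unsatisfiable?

From constraints 5, 8, and 11, n = m = k = j, so n = j. But constraint 4 says n ≠ j. Contradiction.

Unsatisfiable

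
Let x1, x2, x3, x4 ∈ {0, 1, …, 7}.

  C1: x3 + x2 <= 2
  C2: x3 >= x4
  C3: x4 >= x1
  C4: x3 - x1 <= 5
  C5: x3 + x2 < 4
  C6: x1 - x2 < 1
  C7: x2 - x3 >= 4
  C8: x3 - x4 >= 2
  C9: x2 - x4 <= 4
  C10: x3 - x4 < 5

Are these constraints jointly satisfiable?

Unsatisfiable

Constraints 7, 8, and 9 give x3 − x4 ≥ 2, x4 − x2 ≥ -4, x2 − x3 ≥ 4.
Adding all 3 inequalities: the left sides telescope to 0, and the right sides sum to 2 + (-4) + 4 = 2. So 0 ≥ 2, which is false.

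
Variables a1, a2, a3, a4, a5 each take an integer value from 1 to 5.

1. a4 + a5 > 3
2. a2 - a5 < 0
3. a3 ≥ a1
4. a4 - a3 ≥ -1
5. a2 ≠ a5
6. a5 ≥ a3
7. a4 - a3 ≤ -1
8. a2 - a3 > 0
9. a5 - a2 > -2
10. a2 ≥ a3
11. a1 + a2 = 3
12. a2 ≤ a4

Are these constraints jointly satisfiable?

Constraints 7, 8, and 12 give a4 < a3, a3 < a2, a2 ≤ a4. Chaining: a4 < a3 < a2 ≤ a4, which forces a4 < a4 — impossible.

Unsatisfiable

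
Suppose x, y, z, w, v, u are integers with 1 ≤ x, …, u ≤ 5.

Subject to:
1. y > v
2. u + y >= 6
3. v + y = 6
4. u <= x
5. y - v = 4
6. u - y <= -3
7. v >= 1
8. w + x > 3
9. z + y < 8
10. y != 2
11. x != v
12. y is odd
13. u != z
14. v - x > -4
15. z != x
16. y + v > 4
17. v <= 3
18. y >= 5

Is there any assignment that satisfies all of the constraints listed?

The assignment x = 3, y = 5, z = 2, w = 2, v = 1, u = 1 works:
  constraint 2 holds since u + y = 6.
  constraint 3 holds since v + y = 6.
  constraint 5 holds since y - v = 4.
The rest check out directly.

Satisfiable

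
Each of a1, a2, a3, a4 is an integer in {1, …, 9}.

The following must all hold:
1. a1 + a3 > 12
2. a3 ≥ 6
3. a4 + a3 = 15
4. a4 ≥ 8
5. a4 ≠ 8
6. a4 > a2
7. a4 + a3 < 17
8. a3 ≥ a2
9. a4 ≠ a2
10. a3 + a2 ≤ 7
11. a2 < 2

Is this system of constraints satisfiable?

Satisfiable

Try a1 = 9, a2 = 1, a3 = 6, a4 = 9.
Check constraint 1: a1 + a3 = 15; constraint 3: a4 + a3 = 15. The remaining constraints are straightforward to verify.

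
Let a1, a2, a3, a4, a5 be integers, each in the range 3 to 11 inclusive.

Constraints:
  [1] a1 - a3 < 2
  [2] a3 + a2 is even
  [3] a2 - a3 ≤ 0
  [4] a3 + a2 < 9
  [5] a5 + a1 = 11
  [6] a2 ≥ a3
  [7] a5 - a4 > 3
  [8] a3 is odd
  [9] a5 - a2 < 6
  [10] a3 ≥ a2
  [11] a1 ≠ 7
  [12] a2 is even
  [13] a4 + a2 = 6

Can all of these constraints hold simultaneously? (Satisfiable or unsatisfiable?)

Unsatisfiable

Constraint 8 makes a3 odd and constraint 12 makes a2 even, so a3 + a2 must be odd. Constraint 2 says a3 + a2 is even — contradiction.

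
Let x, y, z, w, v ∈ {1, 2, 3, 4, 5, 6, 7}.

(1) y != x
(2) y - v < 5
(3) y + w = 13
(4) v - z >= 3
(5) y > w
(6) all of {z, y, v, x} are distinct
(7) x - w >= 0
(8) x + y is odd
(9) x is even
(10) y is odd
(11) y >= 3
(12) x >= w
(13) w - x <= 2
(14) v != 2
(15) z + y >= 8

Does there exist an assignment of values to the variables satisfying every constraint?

The assignment x = 6, y = 7, z = 2, w = 6, v = 5 works:
  constraint 2 holds since y - v = 2.
  constraint 3 holds since y + w = 13.
  constraint 4 holds since v - z = 3.
The rest check out directly.

Satisfiable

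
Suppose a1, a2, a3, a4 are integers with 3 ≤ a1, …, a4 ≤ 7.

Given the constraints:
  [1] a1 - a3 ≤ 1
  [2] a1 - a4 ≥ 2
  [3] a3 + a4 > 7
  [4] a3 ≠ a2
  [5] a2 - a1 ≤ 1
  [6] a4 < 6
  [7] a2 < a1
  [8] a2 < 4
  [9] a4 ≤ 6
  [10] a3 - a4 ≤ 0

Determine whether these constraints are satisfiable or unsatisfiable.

Constraints 1, 2, and 10 give a3 − a1 ≥ -1, a1 − a4 ≥ 2, a4 − a3 ≥ 0.
Adding all 3 inequalities: the left sides telescope to 0, and the right sides sum to (-1) + 2 + 0 = 1. So 0 ≥ 1, which is false.

Unsatisfiable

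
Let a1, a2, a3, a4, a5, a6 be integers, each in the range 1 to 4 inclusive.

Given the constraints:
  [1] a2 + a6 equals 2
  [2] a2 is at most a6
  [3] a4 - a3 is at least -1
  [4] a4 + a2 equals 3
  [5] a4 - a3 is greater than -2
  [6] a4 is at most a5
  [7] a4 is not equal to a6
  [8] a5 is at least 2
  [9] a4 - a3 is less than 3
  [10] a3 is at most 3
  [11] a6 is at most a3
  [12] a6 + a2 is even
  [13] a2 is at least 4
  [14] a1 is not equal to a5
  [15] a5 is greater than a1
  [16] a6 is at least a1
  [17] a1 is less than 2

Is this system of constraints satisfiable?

From constraints 2 and 13: a6 ≥ a2 and a2 ≥ 4, so a6 ≥ 4. From constraints 10 and 11: a6 ≤ a3 and a3 ≤ 3, so a6 ≤ 3. But 3 < 4, so no value of a6 works.

Unsatisfiable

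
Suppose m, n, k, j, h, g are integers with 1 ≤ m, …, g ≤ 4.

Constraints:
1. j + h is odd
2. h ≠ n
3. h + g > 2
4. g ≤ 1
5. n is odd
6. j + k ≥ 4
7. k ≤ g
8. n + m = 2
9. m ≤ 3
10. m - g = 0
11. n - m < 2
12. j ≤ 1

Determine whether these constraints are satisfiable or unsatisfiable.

Unsatisfiable

From constraint 12: j ≤ 1. From constraints 4 and 7: k ≤ g ≤ 1. Hence j + k ≤ 2. But constraint 6 requires j + k ≥ 4, and 4 > 2. Contradiction.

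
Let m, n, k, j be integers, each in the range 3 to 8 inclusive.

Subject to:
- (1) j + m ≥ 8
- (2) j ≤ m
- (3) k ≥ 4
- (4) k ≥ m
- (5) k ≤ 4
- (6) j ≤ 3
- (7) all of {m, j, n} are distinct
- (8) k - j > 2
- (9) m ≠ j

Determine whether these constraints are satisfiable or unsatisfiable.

From constraint 6: j ≤ 3. From constraints 4 and 5: m ≤ k ≤ 4. Hence j + m ≤ 7. But constraint 1 requires j + m ≥ 8, and 8 > 7. Contradiction.

Unsatisfiable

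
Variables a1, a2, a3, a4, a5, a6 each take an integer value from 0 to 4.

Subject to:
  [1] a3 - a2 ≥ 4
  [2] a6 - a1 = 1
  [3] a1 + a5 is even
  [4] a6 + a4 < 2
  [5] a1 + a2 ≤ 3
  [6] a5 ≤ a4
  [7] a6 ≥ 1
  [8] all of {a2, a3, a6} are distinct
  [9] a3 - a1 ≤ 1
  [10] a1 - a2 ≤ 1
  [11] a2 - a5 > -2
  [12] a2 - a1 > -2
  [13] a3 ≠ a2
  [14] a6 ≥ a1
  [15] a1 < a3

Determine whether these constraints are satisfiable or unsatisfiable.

Constraints 1, 9, and 10 give a2 − a1 ≥ -1, a1 − a3 ≥ -1, a3 − a2 ≥ 4.
Adding all 3 inequalities: the left sides telescope to 0, and the right sides sum to (-1) + (-1) + 4 = 2. So 0 ≥ 2, which is false.

Unsatisfiable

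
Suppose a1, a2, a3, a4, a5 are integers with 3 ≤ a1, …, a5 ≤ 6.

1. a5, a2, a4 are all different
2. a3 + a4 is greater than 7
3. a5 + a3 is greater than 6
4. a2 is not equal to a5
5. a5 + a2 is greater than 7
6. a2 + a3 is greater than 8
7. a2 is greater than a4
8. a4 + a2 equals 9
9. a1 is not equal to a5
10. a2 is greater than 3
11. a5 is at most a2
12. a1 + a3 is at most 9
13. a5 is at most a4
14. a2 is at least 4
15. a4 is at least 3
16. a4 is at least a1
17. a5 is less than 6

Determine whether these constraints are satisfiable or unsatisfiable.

Satisfiable

Try a1 = 4, a2 = 5, a3 = 4, a4 = 4, a5 = 3.
Check constraint 2: a3 + a4 = 8; constraint 3: a5 + a3 = 7. The remaining constraints are straightforward to verify.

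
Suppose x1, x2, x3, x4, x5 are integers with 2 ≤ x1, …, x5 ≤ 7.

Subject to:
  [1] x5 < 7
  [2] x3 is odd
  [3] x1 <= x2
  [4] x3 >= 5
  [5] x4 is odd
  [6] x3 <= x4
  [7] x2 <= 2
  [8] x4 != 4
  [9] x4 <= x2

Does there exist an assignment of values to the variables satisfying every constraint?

From constraints 4 and 6: x4 ≥ x3 and x3 ≥ 5, so x4 ≥ 5. From constraints 7 and 9: x4 ≤ x2 and x2 ≤ 2, so x4 ≤ 2. But 2 < 5, so no value of x4 works.

Unsatisfiable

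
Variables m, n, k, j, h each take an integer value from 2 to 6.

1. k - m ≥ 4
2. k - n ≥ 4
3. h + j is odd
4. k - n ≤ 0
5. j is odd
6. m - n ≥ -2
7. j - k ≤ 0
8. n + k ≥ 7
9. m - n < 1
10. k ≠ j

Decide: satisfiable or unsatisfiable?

Unsatisfiable

Constraints 1, 4, and 6 give m − n ≥ -2, n − k ≥ 0, k − m ≥ 4.
Adding all 3 inequalities: the left sides telescope to 0, and the right sides sum to (-2) + 0 + 4 = 2. So 0 ≥ 2, which is false.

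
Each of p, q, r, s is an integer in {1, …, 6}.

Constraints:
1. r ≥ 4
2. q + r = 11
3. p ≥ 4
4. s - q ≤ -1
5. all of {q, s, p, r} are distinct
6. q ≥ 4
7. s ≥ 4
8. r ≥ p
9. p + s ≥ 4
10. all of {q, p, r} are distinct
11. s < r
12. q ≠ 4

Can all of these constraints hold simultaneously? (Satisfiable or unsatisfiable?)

Unsatisfiable

Constraints 1, 3, 6, and 7 confine each of q, s, p, r to the 3 values {4, …, 6} (the domain already gives each ≤ 6).
Constraint 5 requires all 4 of them to be distinct, but only 3 values are available — impossible by the pigeonhole principle.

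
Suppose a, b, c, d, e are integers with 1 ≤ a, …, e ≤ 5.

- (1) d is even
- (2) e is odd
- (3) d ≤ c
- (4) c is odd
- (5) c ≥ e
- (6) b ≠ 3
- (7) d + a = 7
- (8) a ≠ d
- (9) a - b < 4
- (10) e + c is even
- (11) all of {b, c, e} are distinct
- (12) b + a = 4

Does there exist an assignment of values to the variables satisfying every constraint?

Take a = 3, b = 1, c = 5, d = 4, e = 3. Then constraint 7: d + a = 7; constraint 9: a - b = 2; constraint 12: b + a = 4, and every other listed constraint is also met.

Satisfiable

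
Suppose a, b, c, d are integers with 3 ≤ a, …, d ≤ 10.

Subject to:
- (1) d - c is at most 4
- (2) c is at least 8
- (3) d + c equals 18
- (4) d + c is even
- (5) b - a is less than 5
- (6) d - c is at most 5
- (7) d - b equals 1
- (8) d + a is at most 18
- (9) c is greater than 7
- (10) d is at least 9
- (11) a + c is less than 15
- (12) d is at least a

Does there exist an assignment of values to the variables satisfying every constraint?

The assignment a = 6, b = 9, c = 8, d = 10 works:
  constraint 1 holds since d - c = 2.
  constraint 3 holds since d + c = 18.
The rest check out directly.

Satisfiable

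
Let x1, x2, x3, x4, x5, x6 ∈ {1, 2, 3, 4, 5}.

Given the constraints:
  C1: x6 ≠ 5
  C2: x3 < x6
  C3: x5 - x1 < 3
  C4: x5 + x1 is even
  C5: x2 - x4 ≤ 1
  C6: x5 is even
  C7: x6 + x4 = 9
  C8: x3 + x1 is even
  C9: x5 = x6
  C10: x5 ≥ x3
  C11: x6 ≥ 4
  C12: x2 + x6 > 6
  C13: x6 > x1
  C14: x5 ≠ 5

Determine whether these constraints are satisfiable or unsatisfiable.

Satisfiable

One satisfying assignment is x1 = 2, x2 = 3, x3 = 2, x4 = 5, x5 = 4, x6 = 4.
For the less obvious constraints — constraint 3: x5 - x1 = 2; constraint 5: x2 - x4 = -2; constraint 7: x6 + x4 = 9 — and the others hold by inspection.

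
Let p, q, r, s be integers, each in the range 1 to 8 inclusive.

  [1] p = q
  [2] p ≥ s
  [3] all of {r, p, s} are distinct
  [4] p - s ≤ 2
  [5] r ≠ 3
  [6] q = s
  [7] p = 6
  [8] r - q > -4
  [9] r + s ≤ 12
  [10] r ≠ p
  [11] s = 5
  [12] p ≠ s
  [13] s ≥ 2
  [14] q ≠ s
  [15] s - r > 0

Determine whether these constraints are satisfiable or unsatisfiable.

Unsatisfiable

Constraint 7 fixes p = 6 and constraint 11 fixes s = 5. Constraints 1 and 6 give p = q = s, so p = s. But 6 ≠ 5 — contradiction.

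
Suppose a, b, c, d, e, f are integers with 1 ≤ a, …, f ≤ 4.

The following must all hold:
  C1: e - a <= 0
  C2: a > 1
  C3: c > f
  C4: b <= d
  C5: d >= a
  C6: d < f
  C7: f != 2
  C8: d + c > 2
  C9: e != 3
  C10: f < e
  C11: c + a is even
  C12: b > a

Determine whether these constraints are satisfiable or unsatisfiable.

Constraints 1, 4, 6, 10, and 12 give d < f, f < e, e ≤ a, a < b, b ≤ d. Chaining: d < f < e ≤ a < b ≤ d, which forces d < d — impossible.

Unsatisfiable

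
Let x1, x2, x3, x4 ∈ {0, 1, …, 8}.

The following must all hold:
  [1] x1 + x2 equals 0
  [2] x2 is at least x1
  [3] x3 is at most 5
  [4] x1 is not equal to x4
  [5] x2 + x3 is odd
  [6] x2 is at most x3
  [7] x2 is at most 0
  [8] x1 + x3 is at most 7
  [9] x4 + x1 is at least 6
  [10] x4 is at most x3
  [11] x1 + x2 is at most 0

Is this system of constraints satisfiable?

Unsatisfiable

From constraints 3 and 10: x4 ≤ x3 ≤ 5. From constraints 2 and 7: x1 ≤ x2 ≤ 0. Hence x4 + x1 ≤ 5. But constraint 9 requires x4 + x1 ≥ 6, and 6 > 5. Contradiction.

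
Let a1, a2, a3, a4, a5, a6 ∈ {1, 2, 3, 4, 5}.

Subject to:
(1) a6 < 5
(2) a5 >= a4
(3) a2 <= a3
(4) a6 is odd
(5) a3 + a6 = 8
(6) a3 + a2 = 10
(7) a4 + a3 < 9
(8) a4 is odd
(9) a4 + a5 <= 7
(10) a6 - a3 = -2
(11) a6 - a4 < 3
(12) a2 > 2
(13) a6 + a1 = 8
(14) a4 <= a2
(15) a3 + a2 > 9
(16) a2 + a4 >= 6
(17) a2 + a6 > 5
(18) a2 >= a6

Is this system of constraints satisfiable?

Satisfiable

The assignment a1 = 5, a2 = 5, a3 = 5, a4 = 1, a5 = 5, a6 = 3 works:
  constraint 5 holds since a3 + a6 = 8.
  constraint 6 holds since a3 + a2 = 10.
The rest check out directly.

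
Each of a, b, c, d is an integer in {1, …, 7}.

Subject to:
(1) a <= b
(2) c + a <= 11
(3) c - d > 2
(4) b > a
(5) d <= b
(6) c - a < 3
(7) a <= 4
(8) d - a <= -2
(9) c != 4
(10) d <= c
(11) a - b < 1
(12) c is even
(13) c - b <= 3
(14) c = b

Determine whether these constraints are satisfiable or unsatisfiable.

Satisfiable

Take a = 4, b = 6, c = 6, d = 1. Then constraint 2: c + a = 10; constraint 3: c - d = 5, and every other listed constraint is also met.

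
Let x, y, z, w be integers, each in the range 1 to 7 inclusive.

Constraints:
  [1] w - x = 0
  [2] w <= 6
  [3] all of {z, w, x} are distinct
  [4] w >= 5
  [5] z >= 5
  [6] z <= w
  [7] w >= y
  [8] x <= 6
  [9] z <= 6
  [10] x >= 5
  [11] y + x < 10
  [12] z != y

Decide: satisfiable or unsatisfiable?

Constraints 2, 4, 5, 8, 9, and 10 confine each of z, w, x to the 2 values {5, 6}.
Constraint 3 requires all 3 of them to be distinct, but only 2 values are available — impossible by the pigeonhole principle.

Unsatisfiable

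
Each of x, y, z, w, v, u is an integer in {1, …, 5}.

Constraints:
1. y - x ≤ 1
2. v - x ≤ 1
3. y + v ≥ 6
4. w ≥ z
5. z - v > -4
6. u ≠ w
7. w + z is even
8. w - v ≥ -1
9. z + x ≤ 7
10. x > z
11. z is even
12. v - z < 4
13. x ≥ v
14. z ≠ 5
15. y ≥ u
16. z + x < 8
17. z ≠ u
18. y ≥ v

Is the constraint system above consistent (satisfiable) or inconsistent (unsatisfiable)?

The assignment x = 5, y = 4, z = 2, w = 2, v = 3, u = 1 works:
  constraint 1 holds since y - x = -1.
  constraint 2 holds since v - x = -2.
The rest check out directly.

Satisfiable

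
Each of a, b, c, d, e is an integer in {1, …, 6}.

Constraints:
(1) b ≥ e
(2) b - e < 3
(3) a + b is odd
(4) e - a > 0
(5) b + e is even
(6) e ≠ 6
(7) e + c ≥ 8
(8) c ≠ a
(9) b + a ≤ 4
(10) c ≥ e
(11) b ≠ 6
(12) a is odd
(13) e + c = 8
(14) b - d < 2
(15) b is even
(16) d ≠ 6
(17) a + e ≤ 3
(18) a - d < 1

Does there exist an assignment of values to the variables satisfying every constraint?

Satisfiable

Try a = 1, b = 2, c = 6, d = 1, e = 2.
Check constraint 2: b - e = 0; constraint 4: e - a = 1; constraint 7: e + c = 8. The remaining constraints are straightforward to verify.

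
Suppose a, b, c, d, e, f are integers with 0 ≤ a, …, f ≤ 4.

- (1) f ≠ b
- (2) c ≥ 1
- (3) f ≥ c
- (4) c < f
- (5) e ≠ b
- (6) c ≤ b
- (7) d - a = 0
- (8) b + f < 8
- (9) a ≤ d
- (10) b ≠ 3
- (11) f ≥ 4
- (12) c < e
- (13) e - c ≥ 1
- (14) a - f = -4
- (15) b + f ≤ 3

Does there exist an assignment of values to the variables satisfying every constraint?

From constraints 2 and 6: b ≥ c ≥ 1. From constraint 11: f ≥ 4. Hence b + f ≥ 5. But constraint 15 requires b + f ≤ 3, and 3 < 5. Contradiction.

Unsatisfiable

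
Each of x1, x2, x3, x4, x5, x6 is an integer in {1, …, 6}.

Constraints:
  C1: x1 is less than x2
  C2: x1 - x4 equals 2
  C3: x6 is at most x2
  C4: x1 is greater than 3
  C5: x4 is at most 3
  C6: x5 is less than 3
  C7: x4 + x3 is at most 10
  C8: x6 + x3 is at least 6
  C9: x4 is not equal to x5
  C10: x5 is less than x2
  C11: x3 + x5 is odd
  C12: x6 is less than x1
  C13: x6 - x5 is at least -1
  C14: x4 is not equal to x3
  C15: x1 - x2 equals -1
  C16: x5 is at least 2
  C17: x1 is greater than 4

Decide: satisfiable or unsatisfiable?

Setting (x1, x2, x3, x4, x5, x6) = (5, 6, 5, 3, 2, 1) satisfies everything: constraint 2: x1 - x4 = 2; constraint 7: x4 + x3 = 8; constraint 8: x6 + x3 = 6, and the others follow.

Satisfiable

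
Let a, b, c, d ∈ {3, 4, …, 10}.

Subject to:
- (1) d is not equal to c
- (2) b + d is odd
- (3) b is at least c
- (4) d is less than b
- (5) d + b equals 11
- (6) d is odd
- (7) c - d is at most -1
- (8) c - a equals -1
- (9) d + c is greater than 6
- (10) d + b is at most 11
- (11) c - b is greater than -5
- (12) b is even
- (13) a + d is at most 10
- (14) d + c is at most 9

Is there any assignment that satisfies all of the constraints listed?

The assignment a = 5, b = 6, c = 4, d = 5 works:
  constraint 5 holds since d + b = 11.
  constraint 7 holds since c - d = -1.
The rest check out directly.

Satisfiable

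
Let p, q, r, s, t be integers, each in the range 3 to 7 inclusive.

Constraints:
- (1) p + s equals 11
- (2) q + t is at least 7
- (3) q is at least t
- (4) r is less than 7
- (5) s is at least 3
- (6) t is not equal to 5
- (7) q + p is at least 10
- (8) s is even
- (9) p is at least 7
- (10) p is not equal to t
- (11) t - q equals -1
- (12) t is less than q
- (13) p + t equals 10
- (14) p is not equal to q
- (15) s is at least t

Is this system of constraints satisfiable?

Setting (p, q, r, s, t) = (7, 4, 3, 4, 3) satisfies everything: constraint 1: p + s = 11; constraint 2: q + t = 7, and the others follow.

Satisfiable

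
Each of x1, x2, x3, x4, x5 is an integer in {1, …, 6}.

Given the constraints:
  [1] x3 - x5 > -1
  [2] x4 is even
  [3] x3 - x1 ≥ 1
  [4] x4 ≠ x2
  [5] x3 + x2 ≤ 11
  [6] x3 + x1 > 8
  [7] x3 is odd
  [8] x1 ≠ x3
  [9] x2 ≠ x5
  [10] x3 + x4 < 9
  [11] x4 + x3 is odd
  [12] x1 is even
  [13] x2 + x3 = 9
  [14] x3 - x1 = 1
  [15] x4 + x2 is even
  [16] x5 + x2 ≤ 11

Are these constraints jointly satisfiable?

Satisfiable

Setting (x1, x2, x3, x4, x5) = (4, 4, 5, 2, 5) satisfies everything: constraint 1: x3 - x5 = 0; constraint 3: x3 - x1 = 1, and the others follow.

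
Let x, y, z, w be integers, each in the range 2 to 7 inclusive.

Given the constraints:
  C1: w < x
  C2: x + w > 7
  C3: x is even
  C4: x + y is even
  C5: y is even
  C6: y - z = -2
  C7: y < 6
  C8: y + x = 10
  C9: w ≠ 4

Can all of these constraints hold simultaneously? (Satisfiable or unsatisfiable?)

Satisfiable

The assignment x = 6, y = 4, z = 6, w = 2 works:
  constraint 2 holds since x + w = 8.
  constraint 6 holds since y - z = -2.
  constraint 8 holds since y + x = 10.
The rest check out directly.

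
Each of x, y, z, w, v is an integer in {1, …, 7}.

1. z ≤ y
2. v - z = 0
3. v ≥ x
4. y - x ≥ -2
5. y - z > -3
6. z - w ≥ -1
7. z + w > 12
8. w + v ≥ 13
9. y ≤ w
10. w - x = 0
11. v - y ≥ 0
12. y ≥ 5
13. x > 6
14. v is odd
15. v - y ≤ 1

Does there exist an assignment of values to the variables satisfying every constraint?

One satisfying assignment is x = 7, y = 7, z = 7, w = 7, v = 7.
For the less obvious constraints — constraint 2: v - z = 0; constraint 4: y - x = 0 — and the others hold by inspection.

Satisfiable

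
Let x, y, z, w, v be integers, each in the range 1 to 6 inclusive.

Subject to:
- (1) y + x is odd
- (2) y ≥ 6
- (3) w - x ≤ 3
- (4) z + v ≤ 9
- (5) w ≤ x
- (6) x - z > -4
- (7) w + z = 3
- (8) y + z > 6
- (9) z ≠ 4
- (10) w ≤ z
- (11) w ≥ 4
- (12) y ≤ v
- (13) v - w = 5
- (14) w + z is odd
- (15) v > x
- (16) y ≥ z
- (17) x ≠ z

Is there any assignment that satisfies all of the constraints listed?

Unsatisfiable

From constraints 10 and 11: z ≥ w ≥ 4. From constraints 2 and 12: v ≥ y ≥ 6. Hence z + v ≥ 10. But constraint 4 requires z + v ≤ 9, and 9 < 10. Contradiction.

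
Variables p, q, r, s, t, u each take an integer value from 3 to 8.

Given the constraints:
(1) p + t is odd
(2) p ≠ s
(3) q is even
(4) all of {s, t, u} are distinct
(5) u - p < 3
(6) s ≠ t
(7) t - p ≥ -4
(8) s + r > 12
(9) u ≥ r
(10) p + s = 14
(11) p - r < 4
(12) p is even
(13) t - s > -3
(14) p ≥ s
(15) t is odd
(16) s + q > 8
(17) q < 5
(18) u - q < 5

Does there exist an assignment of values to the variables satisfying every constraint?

Setting (p, q, r, s, t, u) = (8, 4, 7, 6, 5, 8) satisfies everything: constraint 5: u - p = 0; constraint 7: t - p = -3; constraint 8: s + r = 13, and the others follow.

Satisfiable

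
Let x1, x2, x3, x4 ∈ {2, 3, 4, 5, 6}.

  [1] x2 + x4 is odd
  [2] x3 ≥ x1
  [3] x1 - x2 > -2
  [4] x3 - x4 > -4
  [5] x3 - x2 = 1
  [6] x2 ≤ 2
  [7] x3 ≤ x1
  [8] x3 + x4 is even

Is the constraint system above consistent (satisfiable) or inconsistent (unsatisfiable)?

Satisfiable

The assignment x1 = 3, x2 = 2, x3 = 3, x4 = 5 works:
  constraint 3 holds since x1 - x2 = 1.
  constraint 4 holds since x3 - x4 = -2.
The rest check out directly.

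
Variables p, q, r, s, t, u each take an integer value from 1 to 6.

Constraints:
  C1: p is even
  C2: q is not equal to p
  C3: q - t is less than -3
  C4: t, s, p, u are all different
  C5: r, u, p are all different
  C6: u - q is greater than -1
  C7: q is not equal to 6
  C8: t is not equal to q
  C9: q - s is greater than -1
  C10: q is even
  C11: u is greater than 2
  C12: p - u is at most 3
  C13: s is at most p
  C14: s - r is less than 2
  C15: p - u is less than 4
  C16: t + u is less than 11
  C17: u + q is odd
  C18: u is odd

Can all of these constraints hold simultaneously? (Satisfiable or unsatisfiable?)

Satisfiable

Try p = 4, q = 2, r = 1, s = 2, t = 6, u = 3.
Check constraint 3: q - t = -4; constraint 6: u - q = 1. The remaining constraints are straightforward to verify.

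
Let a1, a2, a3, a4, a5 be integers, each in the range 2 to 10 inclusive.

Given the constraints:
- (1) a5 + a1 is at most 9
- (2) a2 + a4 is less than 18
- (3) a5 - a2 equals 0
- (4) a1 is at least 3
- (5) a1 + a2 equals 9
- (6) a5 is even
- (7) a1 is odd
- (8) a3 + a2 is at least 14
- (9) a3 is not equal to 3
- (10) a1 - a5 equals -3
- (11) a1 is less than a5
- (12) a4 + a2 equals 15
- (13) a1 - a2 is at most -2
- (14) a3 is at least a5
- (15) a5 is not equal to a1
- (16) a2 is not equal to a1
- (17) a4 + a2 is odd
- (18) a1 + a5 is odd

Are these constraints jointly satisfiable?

Satisfiable

Try a1 = 3, a2 = 6, a3 = 10, a4 = 9, a5 = 6.
Check constraint 1: a5 + a1 = 9; constraint 2: a2 + a4 = 15; constraint 3: a5 - a2 = 0. The remaining constraints are straightforward to verify.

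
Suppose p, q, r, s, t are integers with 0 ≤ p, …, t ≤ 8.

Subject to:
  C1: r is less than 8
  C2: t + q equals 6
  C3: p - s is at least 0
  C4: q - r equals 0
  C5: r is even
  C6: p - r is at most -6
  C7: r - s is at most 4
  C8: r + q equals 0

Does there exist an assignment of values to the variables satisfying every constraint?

Unsatisfiable

Constraints 3, 6, and 7 give s − r ≥ -4, r − p ≥ 6, p − s ≥ 0.
Adding all 3 inequalities: the left sides telescope to 0, and the right sides sum to (-4) + 6 + 0 = 2. So 0 ≥ 2, which is false.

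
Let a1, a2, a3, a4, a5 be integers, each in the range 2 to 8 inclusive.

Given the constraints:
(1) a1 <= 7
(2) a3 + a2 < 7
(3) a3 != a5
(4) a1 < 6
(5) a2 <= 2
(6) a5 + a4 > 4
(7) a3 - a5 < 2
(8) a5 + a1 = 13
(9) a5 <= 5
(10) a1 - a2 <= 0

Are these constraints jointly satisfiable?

Unsatisfiable

From constraint 9: a5 ≤ 5. From constraint 1: a1 ≤ 7. Hence a5 + a1 ≤ 12. But constraint 8 requires a5 + a1 = 13, and 13 > 12. Contradiction.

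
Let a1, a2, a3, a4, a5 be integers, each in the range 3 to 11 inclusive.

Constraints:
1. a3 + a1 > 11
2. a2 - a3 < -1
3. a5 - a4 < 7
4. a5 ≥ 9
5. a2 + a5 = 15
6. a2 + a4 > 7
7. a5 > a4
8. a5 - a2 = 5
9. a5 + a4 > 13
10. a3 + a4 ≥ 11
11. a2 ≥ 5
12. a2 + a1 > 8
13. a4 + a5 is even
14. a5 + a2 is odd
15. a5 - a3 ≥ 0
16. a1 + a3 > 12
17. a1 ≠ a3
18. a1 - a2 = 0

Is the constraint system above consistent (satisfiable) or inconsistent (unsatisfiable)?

Satisfiable

Take a1 = 5, a2 = 5, a3 = 8, a4 = 4, a5 = 10. Then constraint 1: a3 + a1 = 13; constraint 2: a2 - a3 = -3; constraint 3: a5 - a4 = 6, and every other listed constraint is also met.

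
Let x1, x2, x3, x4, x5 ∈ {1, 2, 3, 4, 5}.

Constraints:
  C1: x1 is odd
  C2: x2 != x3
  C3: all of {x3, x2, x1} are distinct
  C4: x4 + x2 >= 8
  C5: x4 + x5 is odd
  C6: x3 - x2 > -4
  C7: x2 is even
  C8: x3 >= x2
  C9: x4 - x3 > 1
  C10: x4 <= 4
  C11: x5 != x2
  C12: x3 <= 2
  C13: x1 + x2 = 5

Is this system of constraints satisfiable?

From constraint 10: x4 ≤ 4. From constraints 8 and 12: x2 ≤ x3 ≤ 2. Hence x4 + x2 ≤ 6. But constraint 4 requires x4 + x2 ≥ 8, and 8 > 6. Contradiction.

Unsatisfiable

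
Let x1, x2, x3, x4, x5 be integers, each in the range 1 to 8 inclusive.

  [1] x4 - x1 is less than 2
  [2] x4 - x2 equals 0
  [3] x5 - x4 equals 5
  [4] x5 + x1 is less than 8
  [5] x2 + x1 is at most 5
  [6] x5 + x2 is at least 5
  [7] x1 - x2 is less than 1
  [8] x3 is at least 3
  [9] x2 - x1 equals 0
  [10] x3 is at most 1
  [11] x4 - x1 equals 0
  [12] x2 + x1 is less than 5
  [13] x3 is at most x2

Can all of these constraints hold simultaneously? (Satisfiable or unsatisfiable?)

From constraint 8: x3 ≥ 3. From constraint 10: x3 ≤ 1. But 1 < 3, so no value of x3 works.

Unsatisfiable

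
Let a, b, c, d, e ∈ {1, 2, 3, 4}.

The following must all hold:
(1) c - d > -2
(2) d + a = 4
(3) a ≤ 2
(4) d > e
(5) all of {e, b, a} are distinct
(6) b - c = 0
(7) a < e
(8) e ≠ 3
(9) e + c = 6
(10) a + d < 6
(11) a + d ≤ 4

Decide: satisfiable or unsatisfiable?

Take a = 1, b = 4, c = 4, d = 3, e = 2. Then constraint 1: c - d = 1; constraint 2: d + a = 4, and every other listed constraint is also met.

Satisfiable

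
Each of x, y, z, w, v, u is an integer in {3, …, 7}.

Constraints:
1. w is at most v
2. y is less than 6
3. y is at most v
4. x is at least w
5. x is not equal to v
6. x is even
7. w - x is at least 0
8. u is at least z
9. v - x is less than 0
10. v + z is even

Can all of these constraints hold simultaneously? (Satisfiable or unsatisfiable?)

Constraints 1, 7, and 9 give w ≤ v, v < x, x ≤ w. Chaining: w ≤ v < x ≤ w, which forces w < w — impossible.

Unsatisfiable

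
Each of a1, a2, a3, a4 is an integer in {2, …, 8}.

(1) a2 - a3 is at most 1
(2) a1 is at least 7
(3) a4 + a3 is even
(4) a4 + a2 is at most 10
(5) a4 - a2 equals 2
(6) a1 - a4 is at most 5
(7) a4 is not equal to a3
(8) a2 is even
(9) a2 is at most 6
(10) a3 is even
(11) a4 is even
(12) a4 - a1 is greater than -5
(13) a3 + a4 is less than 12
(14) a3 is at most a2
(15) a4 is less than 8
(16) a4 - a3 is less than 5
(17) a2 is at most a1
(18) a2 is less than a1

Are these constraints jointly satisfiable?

Satisfiable

One satisfying assignment is a1 = 8, a2 = 4, a3 = 4, a4 = 6.
For the less obvious constraints — constraint 1: a2 - a3 = 0; constraint 4: a4 + a2 = 10; constraint 5: a4 - a2 = 2 — and the others hold by inspection.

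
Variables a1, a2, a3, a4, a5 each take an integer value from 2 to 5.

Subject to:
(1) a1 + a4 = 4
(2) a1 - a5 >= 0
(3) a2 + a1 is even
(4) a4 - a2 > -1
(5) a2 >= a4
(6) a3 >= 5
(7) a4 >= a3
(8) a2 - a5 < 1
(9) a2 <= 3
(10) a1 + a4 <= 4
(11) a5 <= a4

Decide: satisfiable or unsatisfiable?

Unsatisfiable

From constraints 6 and 7: a4 ≥ a3 and a3 ≥ 5, so a4 ≥ 5. From constraints 5 and 9: a4 ≤ a2 and a2 ≤ 3, so a4 ≤ 3. But 3 < 5, so no value of a4 works.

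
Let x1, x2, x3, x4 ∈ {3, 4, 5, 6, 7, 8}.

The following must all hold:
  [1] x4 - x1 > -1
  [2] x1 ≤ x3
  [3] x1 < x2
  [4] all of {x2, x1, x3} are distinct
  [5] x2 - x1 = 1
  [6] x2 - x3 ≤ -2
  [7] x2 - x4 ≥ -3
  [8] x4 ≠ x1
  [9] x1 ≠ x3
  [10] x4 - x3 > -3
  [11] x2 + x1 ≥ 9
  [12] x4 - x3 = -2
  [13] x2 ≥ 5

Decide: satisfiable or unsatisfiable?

Satisfiable

Take x1 = 4, x2 = 5, x3 = 7, x4 = 5. Then constraint 1: x4 - x1 = 1; constraint 5: x2 - x1 = 1, and every other listed constraint is also met.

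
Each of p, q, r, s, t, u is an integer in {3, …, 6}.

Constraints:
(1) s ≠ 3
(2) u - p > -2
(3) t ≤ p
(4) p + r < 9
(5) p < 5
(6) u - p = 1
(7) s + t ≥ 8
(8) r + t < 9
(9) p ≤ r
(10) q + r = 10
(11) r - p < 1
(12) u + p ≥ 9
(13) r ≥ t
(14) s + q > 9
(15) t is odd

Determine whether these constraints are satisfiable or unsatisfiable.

Satisfiable

One satisfying assignment is p = 4, q = 6, r = 4, s = 5, t = 3, u = 5.
For the less obvious constraints — constraint 2: u - p = 1; constraint 4: p + r = 8 — and the others hold by inspection.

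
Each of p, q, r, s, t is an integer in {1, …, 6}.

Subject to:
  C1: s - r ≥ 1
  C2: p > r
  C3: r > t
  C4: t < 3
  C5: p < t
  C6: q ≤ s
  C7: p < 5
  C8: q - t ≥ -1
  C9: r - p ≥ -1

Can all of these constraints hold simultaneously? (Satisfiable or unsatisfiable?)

Unsatisfiable

Constraints 2, 3, and 5 give t < r, r < p, p < t. Chaining: t < r < p < t, which forces t < t — impossible.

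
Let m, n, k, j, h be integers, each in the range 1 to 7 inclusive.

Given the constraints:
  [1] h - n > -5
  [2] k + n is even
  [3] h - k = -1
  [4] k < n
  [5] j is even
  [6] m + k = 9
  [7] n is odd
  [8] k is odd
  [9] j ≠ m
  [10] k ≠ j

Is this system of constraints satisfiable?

Satisfiable

Setting (m, n, k, j, h) = (6, 5, 3, 2, 2) satisfies everything: constraint 1: h - n = -3; constraint 3: h - k = -1; constraint 6: m + k = 9, and the others follow.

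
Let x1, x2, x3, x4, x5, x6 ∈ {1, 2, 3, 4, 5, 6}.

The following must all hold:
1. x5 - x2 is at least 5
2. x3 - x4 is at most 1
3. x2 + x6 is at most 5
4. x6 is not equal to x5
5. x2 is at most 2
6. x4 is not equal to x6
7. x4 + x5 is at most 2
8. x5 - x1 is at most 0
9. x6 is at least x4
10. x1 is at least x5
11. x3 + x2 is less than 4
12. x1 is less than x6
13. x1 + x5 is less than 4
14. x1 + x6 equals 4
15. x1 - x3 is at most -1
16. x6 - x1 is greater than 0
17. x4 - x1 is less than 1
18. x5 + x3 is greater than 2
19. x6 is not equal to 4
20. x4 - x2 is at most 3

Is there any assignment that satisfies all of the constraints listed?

Unsatisfiable

Constraints 1, 2, 8, 15, and 20 give x2 − x4 ≥ -3, x4 − x3 ≥ -1, x3 − x1 ≥ 1, x1 − x5 ≥ 0, x5 − x2 ≥ 5.
Adding all 5 inequalities: the left sides telescope to 0, and the right sides sum to (-3) + (-1) + 1 + 0 + 5 = 2. So 0 ≥ 2, which is false.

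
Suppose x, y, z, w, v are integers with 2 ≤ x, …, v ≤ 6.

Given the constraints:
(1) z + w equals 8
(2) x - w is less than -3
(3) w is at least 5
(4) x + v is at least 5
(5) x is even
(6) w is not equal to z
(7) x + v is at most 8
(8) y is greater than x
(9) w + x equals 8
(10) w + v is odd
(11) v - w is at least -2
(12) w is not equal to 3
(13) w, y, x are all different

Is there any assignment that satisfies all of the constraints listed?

One satisfying assignment is x = 2, y = 5, z = 2, w = 6, v = 5.
For the less obvious constraints — constraint 1: z + w = 8; constraint 2: x - w = -4; constraint 4: x + v = 7 — and the others hold by inspection.

Satisfiable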